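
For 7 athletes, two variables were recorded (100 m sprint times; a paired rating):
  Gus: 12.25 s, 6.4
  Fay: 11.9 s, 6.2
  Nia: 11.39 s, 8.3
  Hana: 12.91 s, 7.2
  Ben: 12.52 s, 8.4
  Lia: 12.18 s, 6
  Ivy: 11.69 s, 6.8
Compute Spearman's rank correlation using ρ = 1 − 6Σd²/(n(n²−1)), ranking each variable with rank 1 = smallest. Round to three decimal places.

Ranks of variable 1: 5, 3, 1, 7, 6, 4, 2
Ranks of variable 2: 3, 2, 6, 5, 7, 1, 4
d = r₁ − r₂: 2, 1, -5, 2, -1, 3, -2
d²: 4, 1, 25, 4, 1, 9, 4; Σd² = 48
ρ = 1 − 6·48/(7·48) = 1 − 288/336 = 0.143

0.143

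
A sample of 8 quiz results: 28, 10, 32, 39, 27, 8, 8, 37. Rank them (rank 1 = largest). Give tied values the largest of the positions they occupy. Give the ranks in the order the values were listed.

4, 6, 3, 1, 5, 8, 8, 2

Sorted (descending): 39, 37, 32, 28, 27, 10, 8, 8
The 2 values of 8 occupy positions 7–8 → each gets rank 8.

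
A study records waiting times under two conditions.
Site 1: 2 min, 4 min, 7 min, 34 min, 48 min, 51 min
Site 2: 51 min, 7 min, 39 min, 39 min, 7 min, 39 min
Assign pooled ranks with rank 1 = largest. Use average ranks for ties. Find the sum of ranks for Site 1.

43.5

Sorted (descending): 51, 51, 48, 39, 39, 39, 34, 7, 7, 7, 4, 2
The 2 values of 51 occupy positions 1–2 → average rank (1+2)/2 = 1.5.
The 3 values of 39 occupy positions 4–6 → average rank 5.
The 3 values of 7 occupy positions 8–10 → average rank 9.
Site 1 values → pooled ranks: 2→12, 4→11, 7→9, 34→7, 48→3, 51→1.5
Rank sum = 12 + 11 + 9 + 7 + 3 + 1.5 = 43.5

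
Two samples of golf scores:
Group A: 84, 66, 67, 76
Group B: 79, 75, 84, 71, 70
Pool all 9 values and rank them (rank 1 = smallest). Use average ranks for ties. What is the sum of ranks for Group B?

27.5

Sorted (ascending): 66, 67, 70, 71, 75, 76, 79, 84, 84
The 2 values of 84 occupy positions 8–9 → average rank (8+9)/2 = 8.5.
Group B values → pooled ranks: 79→7, 75→5, 84→8.5, 71→4, 70→3
Rank sum = 7 + 5 + 8.5 + 4 + 3 = 27.5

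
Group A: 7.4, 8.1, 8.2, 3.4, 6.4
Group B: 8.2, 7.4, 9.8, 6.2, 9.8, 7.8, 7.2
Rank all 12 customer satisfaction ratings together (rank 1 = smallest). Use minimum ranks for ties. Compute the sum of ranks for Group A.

Sorted (ascending): 3.4, 6.2, 6.4, 7.2, 7.4, 7.4, 7.8, 8.1, 8.2, 8.2, 9.8, 9.8
The 2 values of 7.4 occupy positions 5–6 → each gets rank 5.
The 2 values of 8.2 occupy positions 9–10 → each gets rank 9.
The 2 values of 9.8 occupy positions 11–12 → each gets rank 11.
Group A values → pooled ranks: 7.4→5, 8.1→8, 8.2→9, 3.4→1, 6.4→3
Rank sum = 5 + 8 + 9 + 1 + 3 = 26

26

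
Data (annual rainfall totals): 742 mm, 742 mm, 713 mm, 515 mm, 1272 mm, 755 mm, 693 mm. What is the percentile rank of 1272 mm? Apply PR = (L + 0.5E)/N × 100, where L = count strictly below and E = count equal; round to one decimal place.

N = 7.
Strictly below 1272: 6. Equal to 1272: 1.
PR = (6 + 0.5·1)/7 × 100 = 92.9

92.9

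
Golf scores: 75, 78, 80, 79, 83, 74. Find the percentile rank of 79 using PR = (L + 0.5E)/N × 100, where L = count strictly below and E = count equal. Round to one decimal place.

N = 6.
Strictly below 79: 3. Equal to 79: 1.
PR = (3 + 0.5·1)/6 × 100 = 58.3

58.3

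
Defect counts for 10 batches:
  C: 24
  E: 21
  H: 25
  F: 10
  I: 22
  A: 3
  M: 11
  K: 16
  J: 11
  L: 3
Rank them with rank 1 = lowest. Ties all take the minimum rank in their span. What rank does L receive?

Sorted (ascending): 3, 3, 10, 11, 11, 16, 21, 22, 24, 25
The 2 values of 3 occupy positions 1–2 → each gets rank 1.
The 2 values of 11 occupy positions 4–5 → each gets rank 4.
L has value 3 → rank 1.

1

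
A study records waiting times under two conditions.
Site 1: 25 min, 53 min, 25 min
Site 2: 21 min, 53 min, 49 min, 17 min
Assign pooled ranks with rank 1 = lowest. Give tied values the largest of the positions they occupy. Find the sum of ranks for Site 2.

Sorted (ascending): 17, 21, 25, 25, 49, 53, 53
The 2 values of 25 occupy positions 3–4 → each gets rank 4.
The 2 values of 53 occupy positions 6–7 → each gets rank 7.
Site 2 values → pooled ranks: 21→2, 53→7, 49→5, 17→1
Rank sum = 2 + 7 + 5 + 1 = 15

15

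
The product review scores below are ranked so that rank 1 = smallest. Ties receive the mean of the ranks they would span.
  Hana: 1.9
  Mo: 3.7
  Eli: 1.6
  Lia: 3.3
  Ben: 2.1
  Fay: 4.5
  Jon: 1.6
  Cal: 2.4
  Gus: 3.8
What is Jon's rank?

1.5

Sorted (ascending): 1.6, 1.6, 1.9, 2.1, 2.4, 3.3, 3.7, 3.8, 4.5
The 2 values of 1.6 occupy positions 1–2 → average rank (1+2)/2 = 1.5.
Jon has value 1.6 → rank 1.5.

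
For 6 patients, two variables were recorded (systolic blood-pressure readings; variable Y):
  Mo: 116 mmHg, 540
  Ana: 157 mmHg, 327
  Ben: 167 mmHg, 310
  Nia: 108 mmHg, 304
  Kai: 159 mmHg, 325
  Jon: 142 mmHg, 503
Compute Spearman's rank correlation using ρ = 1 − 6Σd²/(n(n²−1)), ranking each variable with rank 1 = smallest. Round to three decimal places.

Ranks of variable 1: 2, 4, 6, 1, 5, 3
Ranks of variable 2: 6, 4, 2, 1, 3, 5
d = r₁ − r₂: -4, 0, 4, 0, 2, -2
d²: 16, 0, 16, 0, 4, 4; Σd² = 40
ρ = 1 − 6·40/(6·35) = 1 − 240/210 = -0.143

-0.143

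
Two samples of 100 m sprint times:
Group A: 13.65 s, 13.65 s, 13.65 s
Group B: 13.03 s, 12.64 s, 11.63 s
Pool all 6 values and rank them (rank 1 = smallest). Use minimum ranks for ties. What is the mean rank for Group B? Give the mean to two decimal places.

2.00

Sorted (ascending): 11.63, 12.64, 13.03, 13.65, 13.65, 13.65
The 3 values of 13.65 occupy positions 4–6 → each gets rank 4.
Group B values → pooled ranks: 13.03→3, 12.64→2, 11.63→1
Mean rank = (3 + 2 + 1) / 3 = 2.00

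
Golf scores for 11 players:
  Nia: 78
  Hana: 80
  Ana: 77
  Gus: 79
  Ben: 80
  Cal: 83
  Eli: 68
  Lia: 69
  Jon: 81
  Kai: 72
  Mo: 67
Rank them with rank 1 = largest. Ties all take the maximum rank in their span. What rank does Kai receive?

8

Sorted (descending): 83, 81, 80, 80, 79, 78, 77, 72, 69, 68, 67
The 2 values of 80 occupy positions 3–4 → each gets rank 4.
Kai has value 72 → rank 8.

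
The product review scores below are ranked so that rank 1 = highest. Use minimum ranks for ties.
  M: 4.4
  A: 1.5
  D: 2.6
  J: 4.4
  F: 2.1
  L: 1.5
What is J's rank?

1

Sorted (descending): 4.4, 4.4, 2.6, 2.1, 1.5, 1.5
The 2 values of 4.4 occupy positions 1–2 → each gets rank 1.
The 2 values of 1.5 occupy positions 5–6 → each gets rank 5.
J has value 4.4 → rank 1.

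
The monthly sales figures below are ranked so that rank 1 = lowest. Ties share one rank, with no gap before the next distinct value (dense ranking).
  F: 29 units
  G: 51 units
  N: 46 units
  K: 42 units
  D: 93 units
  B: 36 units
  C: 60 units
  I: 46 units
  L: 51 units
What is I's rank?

4

Sorted (ascending): 29, 36, 42, 46, 46, 51, 51, 60, 93
The 2 values of 46 share dense rank 4.
The 2 values of 51 share dense rank 5.
Remaining distinct values take the next consecutive integers.
I has value 46 units → rank 4.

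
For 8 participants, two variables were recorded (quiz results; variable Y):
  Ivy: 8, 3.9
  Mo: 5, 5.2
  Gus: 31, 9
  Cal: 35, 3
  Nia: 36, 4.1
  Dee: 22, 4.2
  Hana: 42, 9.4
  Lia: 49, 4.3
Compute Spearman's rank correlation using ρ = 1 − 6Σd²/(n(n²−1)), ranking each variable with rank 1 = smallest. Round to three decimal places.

Ranks of variable 1: 2, 1, 4, 5, 6, 3, 7, 8
Ranks of variable 2: 2, 6, 7, 1, 3, 4, 8, 5
d = r₁ − r₂: 0, -5, -3, 4, 3, -1, -1, 3
d²: 0, 25, 9, 16, 9, 1, 1, 9; Σd² = 70
ρ = 1 − 6·70/(8·63) = 1 − 420/504 = 0.167

0.167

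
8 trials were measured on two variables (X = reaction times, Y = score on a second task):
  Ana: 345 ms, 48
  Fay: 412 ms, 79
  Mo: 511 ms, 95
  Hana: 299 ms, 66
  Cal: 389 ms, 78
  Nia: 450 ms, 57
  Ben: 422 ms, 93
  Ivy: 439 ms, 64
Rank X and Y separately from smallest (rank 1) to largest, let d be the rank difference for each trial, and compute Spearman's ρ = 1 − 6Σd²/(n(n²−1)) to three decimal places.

0.333

Ranks of variable 1: 2, 4, 8, 1, 3, 7, 5, 6
Ranks of variable 2: 1, 6, 8, 4, 5, 2, 7, 3
d = r₁ − r₂: 1, -2, 0, -3, -2, 5, -2, 3
d²: 1, 4, 0, 9, 4, 25, 4, 9; Σd² = 56
ρ = 1 − 6·56/(8·63) = 1 − 336/504 = 0.333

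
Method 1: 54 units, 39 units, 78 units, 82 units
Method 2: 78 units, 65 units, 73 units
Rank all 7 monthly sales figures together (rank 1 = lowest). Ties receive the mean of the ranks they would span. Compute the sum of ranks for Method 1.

15.5

Sorted (ascending): 39, 54, 65, 73, 78, 78, 82
The 2 values of 78 occupy positions 5–6 → average rank (5+6)/2 = 5.5.
Method 1 values → pooled ranks: 54→2, 39→1, 78→5.5, 82→7
Rank sum = 2 + 1 + 5.5 + 7 = 15.5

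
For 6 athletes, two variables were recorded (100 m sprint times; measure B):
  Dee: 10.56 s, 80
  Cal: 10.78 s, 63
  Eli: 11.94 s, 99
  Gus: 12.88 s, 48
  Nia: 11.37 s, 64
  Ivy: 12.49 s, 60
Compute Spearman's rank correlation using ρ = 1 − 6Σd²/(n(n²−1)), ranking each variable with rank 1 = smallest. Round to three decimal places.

Ranks of variable 1: 1, 2, 4, 6, 3, 5
Ranks of variable 2: 5, 3, 6, 1, 4, 2
d = r₁ − r₂: -4, -1, -2, 5, -1, 3
d²: 16, 1, 4, 25, 1, 9; Σd² = 56
ρ = 1 − 6·56/(6·35) = 1 − 336/210 = -0.600

-0.600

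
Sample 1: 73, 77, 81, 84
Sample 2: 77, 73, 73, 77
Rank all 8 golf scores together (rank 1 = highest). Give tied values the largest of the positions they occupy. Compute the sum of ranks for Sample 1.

16

Sorted (descending): 84, 81, 77, 77, 77, 73, 73, 73
The 3 values of 77 occupy positions 3–5 → each gets rank 5.
The 3 values of 73 occupy positions 6–8 → each gets rank 8.
Sample 1 values → pooled ranks: 73→8, 77→5, 81→2, 84→1
Rank sum = 8 + 5 + 2 + 1 = 16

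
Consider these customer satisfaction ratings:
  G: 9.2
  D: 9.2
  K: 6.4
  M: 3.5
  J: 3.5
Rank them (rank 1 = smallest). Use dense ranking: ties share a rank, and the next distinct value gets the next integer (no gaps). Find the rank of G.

3

Sorted (ascending): 3.5, 3.5, 6.4, 9.2, 9.2
The 2 values of 3.5 share dense rank 1.
The 2 values of 9.2 share dense rank 3.
Remaining distinct values take the next consecutive integers.
G has value 9.2 → rank 3.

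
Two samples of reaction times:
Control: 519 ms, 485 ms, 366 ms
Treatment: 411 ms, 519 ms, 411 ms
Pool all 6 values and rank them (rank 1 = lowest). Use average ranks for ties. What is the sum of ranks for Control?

Sorted (ascending): 366, 411, 411, 485, 519, 519
The 2 values of 411 occupy positions 2–3 → average rank (2+3)/2 = 2.5.
The 2 values of 519 occupy positions 5–6 → average rank (5+6)/2 = 5.5.
Control values → pooled ranks: 519→5.5, 485→4, 366→1
Rank sum = 5.5 + 4 + 1 = 10.5

10.5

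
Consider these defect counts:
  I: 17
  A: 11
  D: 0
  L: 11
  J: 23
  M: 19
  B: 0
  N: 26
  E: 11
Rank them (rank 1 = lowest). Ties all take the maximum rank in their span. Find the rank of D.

Sorted (ascending): 0, 0, 11, 11, 11, 17, 19, 23, 26
The 2 values of 0 occupy positions 1–2 → each gets rank 2.
The 3 values of 11 occupy positions 3–5 → each gets rank 5.
D has value 0 → rank 2.

2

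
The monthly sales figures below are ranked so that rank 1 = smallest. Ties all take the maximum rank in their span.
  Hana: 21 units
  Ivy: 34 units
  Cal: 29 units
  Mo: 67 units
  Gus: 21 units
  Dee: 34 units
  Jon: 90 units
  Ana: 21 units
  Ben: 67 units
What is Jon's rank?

Sorted (ascending): 21, 21, 21, 29, 34, 34, 67, 67, 90
The 3 values of 21 occupy positions 1–3 → each gets rank 3.
The 2 values of 34 occupy positions 5–6 → each gets rank 6.
The 2 values of 67 occupy positions 7–8 → each gets rank 8.
Jon has value 90 units → rank 9.

9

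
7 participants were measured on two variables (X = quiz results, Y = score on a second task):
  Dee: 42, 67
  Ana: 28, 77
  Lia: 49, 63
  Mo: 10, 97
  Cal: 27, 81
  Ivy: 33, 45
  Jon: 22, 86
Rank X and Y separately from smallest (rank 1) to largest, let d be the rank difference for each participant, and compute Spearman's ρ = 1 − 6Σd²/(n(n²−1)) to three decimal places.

Ranks of variable 1: 6, 4, 7, 1, 3, 5, 2
Ranks of variable 2: 3, 4, 2, 7, 5, 1, 6
d = r₁ − r₂: 3, 0, 5, -6, -2, 4, -4
d²: 9, 0, 25, 36, 4, 16, 16; Σd² = 106
ρ = 1 − 6·106/(7·48) = 1 − 636/336 = -0.893

-0.893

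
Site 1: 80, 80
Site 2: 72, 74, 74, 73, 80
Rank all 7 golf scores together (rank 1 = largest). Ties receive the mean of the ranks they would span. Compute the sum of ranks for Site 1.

Sorted (descending): 80, 80, 80, 74, 74, 73, 72
The 3 values of 80 occupy positions 1–3 → average rank 2.
The 2 values of 74 occupy positions 4–5 → average rank (4+5)/2 = 4.5.
Site 1 values → pooled ranks: 80→2, 80→2
Rank sum = 2 + 2 = 4

4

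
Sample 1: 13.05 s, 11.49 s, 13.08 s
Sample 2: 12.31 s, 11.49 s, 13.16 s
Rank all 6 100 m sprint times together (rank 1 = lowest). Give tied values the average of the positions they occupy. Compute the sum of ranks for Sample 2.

10.5

Sorted (ascending): 11.49, 11.49, 12.31, 13.05, 13.08, 13.16
The 2 values of 11.49 occupy positions 1–2 → average rank (1+2)/2 = 1.5.
Sample 2 values → pooled ranks: 12.31→3, 11.49→1.5, 13.16→6
Rank sum = 3 + 1.5 + 6 = 10.5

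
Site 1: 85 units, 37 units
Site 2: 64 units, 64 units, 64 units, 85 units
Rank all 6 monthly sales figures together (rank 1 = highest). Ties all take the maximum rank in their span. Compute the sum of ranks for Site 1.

8

Sorted (descending): 85, 85, 64, 64, 64, 37
The 2 values of 85 occupy positions 1–2 → each gets rank 2.
The 3 values of 64 occupy positions 3–5 → each gets rank 5.
Site 1 values → pooled ranks: 85→2, 37→6
Rank sum = 2 + 6 = 8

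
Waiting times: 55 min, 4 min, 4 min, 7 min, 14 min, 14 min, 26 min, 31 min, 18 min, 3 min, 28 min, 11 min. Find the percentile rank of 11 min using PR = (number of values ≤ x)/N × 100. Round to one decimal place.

41.7

N = 12.
Strictly below 11: 4. Equal to 11: 1.
PR = 5/12 × 100 = 41.7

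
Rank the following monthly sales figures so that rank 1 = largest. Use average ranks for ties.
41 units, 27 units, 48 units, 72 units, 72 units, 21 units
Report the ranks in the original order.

4, 5, 3, 1.5, 1.5, 6

Sorted (descending): 72, 72, 48, 41, 27, 21
The 2 values of 72 occupy positions 1–2 → average rank (1+2)/2 = 1.5.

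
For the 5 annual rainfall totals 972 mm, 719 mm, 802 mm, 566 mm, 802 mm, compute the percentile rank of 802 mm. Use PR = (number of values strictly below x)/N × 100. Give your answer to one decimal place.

N = 5.
Strictly below 802: 2. Equal to 802: 2.
PR = 2/5 × 100 = 40.0

40.0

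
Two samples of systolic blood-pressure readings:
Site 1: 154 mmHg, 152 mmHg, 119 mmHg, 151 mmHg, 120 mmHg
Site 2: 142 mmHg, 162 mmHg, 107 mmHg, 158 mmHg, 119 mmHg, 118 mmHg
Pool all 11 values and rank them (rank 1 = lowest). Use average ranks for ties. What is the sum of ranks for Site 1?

Sorted (ascending): 107, 118, 119, 119, 120, 142, 151, 152, 154, 158, 162
The 2 values of 119 occupy positions 3–4 → average rank (3+4)/2 = 3.5.
Site 1 values → pooled ranks: 154→9, 152→8, 119→3.5, 151→7, 120→5
Rank sum = 9 + 8 + 3.5 + 7 + 5 = 32.5

32.5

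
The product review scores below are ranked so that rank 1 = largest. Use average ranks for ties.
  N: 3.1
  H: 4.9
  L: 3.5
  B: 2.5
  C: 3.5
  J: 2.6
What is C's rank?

Sorted (descending): 4.9, 3.5, 3.5, 3.1, 2.6, 2.5
The 2 values of 3.5 occupy positions 2–3 → average rank (2+3)/2 = 2.5.
C has value 3.5 → rank 2.5.

2.5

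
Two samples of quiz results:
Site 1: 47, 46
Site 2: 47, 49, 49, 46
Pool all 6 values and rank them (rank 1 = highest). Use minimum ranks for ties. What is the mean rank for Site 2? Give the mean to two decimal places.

Sorted (descending): 49, 49, 47, 47, 46, 46
The 2 values of 49 occupy positions 1–2 → each gets rank 1.
The 2 values of 47 occupy positions 3–4 → each gets rank 3.
The 2 values of 46 occupy positions 5–6 → each gets rank 5.
Site 2 values → pooled ranks: 47→3, 49→1, 49→1, 46→5
Mean rank = (3 + 1 + 1 + 5) / 4 = 2.50

2.50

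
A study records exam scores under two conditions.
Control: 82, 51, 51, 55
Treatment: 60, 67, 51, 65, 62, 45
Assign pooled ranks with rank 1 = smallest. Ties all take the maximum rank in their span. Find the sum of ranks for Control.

23

Sorted (ascending): 45, 51, 51, 51, 55, 60, 62, 65, 67, 82
The 3 values of 51 occupy positions 2–4 → each gets rank 4.
Control values → pooled ranks: 82→10, 51→4, 51→4, 55→5
Rank sum = 10 + 4 + 4 + 5 = 23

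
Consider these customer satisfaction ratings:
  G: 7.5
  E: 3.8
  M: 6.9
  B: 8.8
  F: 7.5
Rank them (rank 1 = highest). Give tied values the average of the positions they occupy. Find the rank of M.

Sorted (descending): 8.8, 7.5, 7.5, 6.9, 3.8
The 2 values of 7.5 occupy positions 2–3 → average rank (2+3)/2 = 2.5.
M has value 6.9 → rank 4.

4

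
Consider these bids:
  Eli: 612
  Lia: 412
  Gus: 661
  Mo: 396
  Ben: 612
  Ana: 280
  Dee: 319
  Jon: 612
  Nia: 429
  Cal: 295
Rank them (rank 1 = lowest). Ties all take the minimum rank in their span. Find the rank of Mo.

4

Sorted (ascending): 280, 295, 319, 396, 412, 429, 612, 612, 612, 661
The 3 values of 612 occupy positions 7–9 → each gets rank 7.
Mo has value 396 → rank 4.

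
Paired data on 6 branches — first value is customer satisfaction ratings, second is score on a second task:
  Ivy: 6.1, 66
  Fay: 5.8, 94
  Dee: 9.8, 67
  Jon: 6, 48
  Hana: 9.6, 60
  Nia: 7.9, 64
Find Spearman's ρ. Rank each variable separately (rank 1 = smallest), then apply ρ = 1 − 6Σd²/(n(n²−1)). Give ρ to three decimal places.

-0.086

Ranks of variable 1: 3, 1, 6, 2, 5, 4
Ranks of variable 2: 4, 6, 5, 1, 2, 3
d = r₁ − r₂: -1, -5, 1, 1, 3, 1
d²: 1, 25, 1, 1, 9, 1; Σd² = 38
ρ = 1 − 6·38/(6·35) = 1 − 228/210 = -0.086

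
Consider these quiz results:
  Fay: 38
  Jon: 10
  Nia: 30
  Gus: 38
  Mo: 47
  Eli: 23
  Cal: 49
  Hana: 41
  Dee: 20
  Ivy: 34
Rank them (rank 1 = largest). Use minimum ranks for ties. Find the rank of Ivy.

6

Sorted (descending): 49, 47, 41, 38, 38, 34, 30, 23, 20, 10
The 2 values of 38 occupy positions 4–5 → each gets rank 4.
Ivy has value 34 → rank 6.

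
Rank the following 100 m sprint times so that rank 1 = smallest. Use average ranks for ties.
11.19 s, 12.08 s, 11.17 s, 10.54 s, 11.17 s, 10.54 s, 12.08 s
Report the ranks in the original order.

Sorted (ascending): 10.54, 10.54, 11.17, 11.17, 11.19, 12.08, 12.08
The 2 values of 10.54 occupy positions 1–2 → average rank (1+2)/2 = 1.5.
The 2 values of 11.17 occupy positions 3–4 → average rank (3+4)/2 = 3.5.
The 2 values of 12.08 occupy positions 6–7 → average rank (6+7)/2 = 6.5.

5, 6.5, 3.5, 1.5, 3.5, 1.5, 6.5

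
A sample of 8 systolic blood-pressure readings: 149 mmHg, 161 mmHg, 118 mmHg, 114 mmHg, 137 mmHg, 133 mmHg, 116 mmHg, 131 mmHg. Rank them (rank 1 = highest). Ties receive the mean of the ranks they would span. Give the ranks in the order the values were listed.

2, 1, 6, 8, 3, 4, 7, 5

Sorted (descending): 161, 149, 137, 133, 131, 118, 116, 114
No ties — each value takes its position as its rank.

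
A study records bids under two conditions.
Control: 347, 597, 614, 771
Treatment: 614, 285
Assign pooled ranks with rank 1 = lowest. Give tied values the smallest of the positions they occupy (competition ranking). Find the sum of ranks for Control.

15

Sorted (ascending): 285, 347, 597, 614, 614, 771
The 2 values of 614 occupy positions 4–5 → each gets rank 4.
Control values → pooled ranks: 347→2, 597→3, 614→4, 771→6
Rank sum = 2 + 3 + 4 + 6 = 15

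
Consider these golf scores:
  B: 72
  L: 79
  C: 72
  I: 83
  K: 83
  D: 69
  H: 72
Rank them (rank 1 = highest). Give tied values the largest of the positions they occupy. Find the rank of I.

2

Sorted (descending): 83, 83, 79, 72, 72, 72, 69
The 2 values of 83 occupy positions 1–2 → each gets rank 2.
The 3 values of 72 occupy positions 4–6 → each gets rank 6.
I has value 83 → rank 2.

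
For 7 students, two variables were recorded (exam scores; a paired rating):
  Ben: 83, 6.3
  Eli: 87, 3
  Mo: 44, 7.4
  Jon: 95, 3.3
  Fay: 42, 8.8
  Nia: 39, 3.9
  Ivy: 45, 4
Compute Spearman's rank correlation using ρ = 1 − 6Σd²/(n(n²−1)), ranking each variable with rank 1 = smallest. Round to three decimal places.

Ranks of variable 1: 5, 6, 3, 7, 2, 1, 4
Ranks of variable 2: 5, 1, 6, 2, 7, 3, 4
d = r₁ − r₂: 0, 5, -3, 5, -5, -2, 0
d²: 0, 25, 9, 25, 25, 4, 0; Σd² = 88
ρ = 1 − 6·88/(7·48) = 1 − 528/336 = -0.571

-0.571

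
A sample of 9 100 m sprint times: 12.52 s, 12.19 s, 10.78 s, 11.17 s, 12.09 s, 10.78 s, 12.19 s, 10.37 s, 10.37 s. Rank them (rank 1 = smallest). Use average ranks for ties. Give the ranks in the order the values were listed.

9, 7.5, 3.5, 5, 6, 3.5, 7.5, 1.5, 1.5

Sorted (ascending): 10.37, 10.37, 10.78, 10.78, 11.17, 12.09, 12.19, 12.19, 12.52
The 2 values of 10.37 occupy positions 1–2 → average rank (1+2)/2 = 1.5.
The 2 values of 10.78 occupy positions 3–4 → average rank (3+4)/2 = 3.5.
The 2 values of 12.19 occupy positions 7–8 → average rank (7+8)/2 = 7.5.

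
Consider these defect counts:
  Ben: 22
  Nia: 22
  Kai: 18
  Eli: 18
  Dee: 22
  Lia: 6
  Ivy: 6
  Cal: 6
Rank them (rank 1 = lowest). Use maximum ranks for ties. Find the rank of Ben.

Sorted (ascending): 6, 6, 6, 18, 18, 22, 22, 22
The 3 values of 6 occupy positions 1–3 → each gets rank 3.
The 2 values of 18 occupy positions 4–5 → each gets rank 5.
The 3 values of 22 occupy positions 6–8 → each gets rank 8.
Ben has value 22 → rank 8.

8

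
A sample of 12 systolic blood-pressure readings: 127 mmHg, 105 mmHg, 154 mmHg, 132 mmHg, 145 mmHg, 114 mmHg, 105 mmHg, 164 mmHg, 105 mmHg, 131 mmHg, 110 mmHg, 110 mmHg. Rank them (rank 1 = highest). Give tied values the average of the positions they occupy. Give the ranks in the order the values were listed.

Sorted (descending): 164, 154, 145, 132, 131, 127, 114, 110, 110, 105, 105, 105
The 2 values of 110 occupy positions 8–9 → average rank (8+9)/2 = 8.5.
The 3 values of 105 occupy positions 10–12 → average rank 11.

6, 11, 2, 4, 3, 7, 11, 1, 11, 5, 8.5, 8.5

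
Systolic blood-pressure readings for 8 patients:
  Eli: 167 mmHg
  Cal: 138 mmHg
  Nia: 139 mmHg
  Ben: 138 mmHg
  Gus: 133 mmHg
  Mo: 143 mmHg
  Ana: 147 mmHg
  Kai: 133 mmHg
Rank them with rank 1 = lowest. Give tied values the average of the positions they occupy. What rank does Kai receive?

1.5

Sorted (ascending): 133, 133, 138, 138, 139, 143, 147, 167
The 2 values of 133 occupy positions 1–2 → average rank (1+2)/2 = 1.5.
The 2 values of 138 occupy positions 3–4 → average rank (3+4)/2 = 3.5.
Kai has value 133 mmHg → rank 1.5.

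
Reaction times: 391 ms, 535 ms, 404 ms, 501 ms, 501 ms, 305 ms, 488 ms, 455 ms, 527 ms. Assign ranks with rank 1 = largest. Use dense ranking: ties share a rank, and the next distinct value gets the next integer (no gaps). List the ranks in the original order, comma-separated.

Sorted (descending): 535, 527, 501, 501, 488, 455, 404, 391, 305
The 2 values of 501 share dense rank 3.
Remaining distinct values take the next consecutive integers.

7, 1, 6, 3, 3, 8, 4, 5, 2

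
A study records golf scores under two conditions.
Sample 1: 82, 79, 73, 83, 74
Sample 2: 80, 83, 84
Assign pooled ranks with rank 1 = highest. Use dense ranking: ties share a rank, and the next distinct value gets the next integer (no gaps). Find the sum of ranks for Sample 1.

23

Sorted (descending): 84, 83, 83, 82, 80, 79, 74, 73
The 2 values of 83 share dense rank 2.
Remaining distinct values take the next consecutive integers.
Sample 1 values → pooled ranks: 82→3, 79→5, 73→7, 83→2, 74→6
Rank sum = 3 + 5 + 7 + 2 + 6 = 23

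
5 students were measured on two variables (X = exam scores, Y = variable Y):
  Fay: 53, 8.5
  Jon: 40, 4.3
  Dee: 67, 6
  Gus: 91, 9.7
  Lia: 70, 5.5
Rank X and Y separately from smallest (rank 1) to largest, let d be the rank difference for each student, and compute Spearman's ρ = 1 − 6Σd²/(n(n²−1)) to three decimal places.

Ranks of variable 1: 2, 1, 3, 5, 4
Ranks of variable 2: 4, 1, 3, 5, 2
d = r₁ − r₂: -2, 0, 0, 0, 2
d²: 4, 0, 0, 0, 4; Σd² = 8
ρ = 1 − 6·8/(5·24) = 1 − 48/120 = 0.600

0.600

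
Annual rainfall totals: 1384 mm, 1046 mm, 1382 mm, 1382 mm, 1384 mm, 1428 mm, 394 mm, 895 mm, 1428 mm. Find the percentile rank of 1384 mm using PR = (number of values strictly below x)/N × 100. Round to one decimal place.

N = 9.
Strictly below 1384: 5. Equal to 1384: 2.
PR = 5/9 × 100 = 55.6

55.6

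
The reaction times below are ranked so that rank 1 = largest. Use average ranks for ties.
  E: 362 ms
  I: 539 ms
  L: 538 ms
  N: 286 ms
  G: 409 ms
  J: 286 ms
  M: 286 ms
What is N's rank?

6

Sorted (descending): 539, 538, 409, 362, 286, 286, 286
The 3 values of 286 occupy positions 5–7 → average rank 6.
N has value 286 ms → rank 6.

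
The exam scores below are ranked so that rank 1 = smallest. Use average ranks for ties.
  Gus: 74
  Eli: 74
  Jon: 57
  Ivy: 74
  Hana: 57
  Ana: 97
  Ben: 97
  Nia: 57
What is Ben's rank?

7.5

Sorted (ascending): 57, 57, 57, 74, 74, 74, 97, 97
The 3 values of 57 occupy positions 1–3 → average rank 2.
The 3 values of 74 occupy positions 4–6 → average rank 5.
The 2 values of 97 occupy positions 7–8 → average rank (7+8)/2 = 7.5.
Ben has value 97 → rank 7.5.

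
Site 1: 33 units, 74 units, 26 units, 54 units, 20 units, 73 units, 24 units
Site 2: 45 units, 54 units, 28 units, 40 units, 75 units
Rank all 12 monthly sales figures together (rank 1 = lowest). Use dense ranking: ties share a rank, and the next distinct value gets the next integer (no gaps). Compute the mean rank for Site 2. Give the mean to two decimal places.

7.20

Sorted (ascending): 20, 24, 26, 28, 33, 40, 45, 54, 54, 73, 74, 75
The 2 values of 54 share dense rank 8.
Remaining distinct values take the next consecutive integers.
Site 2 values → pooled ranks: 45→7, 54→8, 28→4, 40→6, 75→11
Mean rank = (7 + 8 + 4 + 6 + 11) / 5 = 7.20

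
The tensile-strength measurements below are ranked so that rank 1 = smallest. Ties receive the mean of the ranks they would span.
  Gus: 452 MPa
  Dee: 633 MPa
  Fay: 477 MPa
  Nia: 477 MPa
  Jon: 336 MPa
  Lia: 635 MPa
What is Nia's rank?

Sorted (ascending): 336, 452, 477, 477, 633, 635
The 2 values of 477 occupy positions 3–4 → average rank (3+4)/2 = 3.5.
Nia has value 477 MPa → rank 3.5.

3.5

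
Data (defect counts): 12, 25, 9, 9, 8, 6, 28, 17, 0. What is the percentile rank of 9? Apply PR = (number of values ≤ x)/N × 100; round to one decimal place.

55.6

N = 9.
Strictly below 9: 3. Equal to 9: 2.
PR = 5/9 × 100 = 55.6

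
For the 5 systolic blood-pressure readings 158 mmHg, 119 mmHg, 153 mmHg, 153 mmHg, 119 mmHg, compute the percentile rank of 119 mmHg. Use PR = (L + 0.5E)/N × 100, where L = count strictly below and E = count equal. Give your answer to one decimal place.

N = 5.
Strictly below 119: 0. Equal to 119: 2.
PR = (0 + 0.5·2)/5 × 100 = 20.0

20.0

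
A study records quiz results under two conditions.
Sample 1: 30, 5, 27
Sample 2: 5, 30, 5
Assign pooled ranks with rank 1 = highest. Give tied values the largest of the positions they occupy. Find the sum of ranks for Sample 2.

14

Sorted (descending): 30, 30, 27, 5, 5, 5
The 2 values of 30 occupy positions 1–2 → each gets rank 2.
The 3 values of 5 occupy positions 4–6 → each gets rank 6.
Sample 2 values → pooled ranks: 5→6, 30→2, 5→6
Rank sum = 6 + 2 + 6 = 14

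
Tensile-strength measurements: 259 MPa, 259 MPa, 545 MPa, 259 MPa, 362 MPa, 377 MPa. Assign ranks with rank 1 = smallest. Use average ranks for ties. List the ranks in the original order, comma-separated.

2, 2, 6, 2, 4, 5

Sorted (ascending): 259, 259, 259, 362, 377, 545
The 3 values of 259 occupy positions 1–3 → average rank 2.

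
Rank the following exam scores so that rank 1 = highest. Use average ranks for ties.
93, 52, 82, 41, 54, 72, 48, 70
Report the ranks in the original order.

Sorted (descending): 93, 82, 72, 70, 54, 52, 48, 41
No ties — each value takes its position as its rank.

1, 6, 2, 8, 5, 3, 7, 4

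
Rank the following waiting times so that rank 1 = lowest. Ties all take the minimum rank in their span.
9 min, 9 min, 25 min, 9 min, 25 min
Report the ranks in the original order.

1, 1, 4, 1, 4

Sorted (ascending): 9, 9, 9, 25, 25
The 3 values of 9 occupy positions 1–3 → each gets rank 1.
The 2 values of 25 occupy positions 4–5 → each gets rank 4.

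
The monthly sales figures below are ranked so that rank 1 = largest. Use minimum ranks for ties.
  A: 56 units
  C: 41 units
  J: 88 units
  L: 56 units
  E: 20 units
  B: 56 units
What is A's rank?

2

Sorted (descending): 88, 56, 56, 56, 41, 20
The 3 values of 56 occupy positions 2–4 → each gets rank 2.
A has value 56 units → rank 2.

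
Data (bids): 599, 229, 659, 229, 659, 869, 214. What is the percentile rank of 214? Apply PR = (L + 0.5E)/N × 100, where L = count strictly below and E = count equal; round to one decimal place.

N = 7.
Strictly below 214: 0. Equal to 214: 1.
PR = (0 + 0.5·1)/7 × 100 = 7.1

7.1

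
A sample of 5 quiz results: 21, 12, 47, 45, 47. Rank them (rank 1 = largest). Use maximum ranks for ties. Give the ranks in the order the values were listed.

4, 5, 2, 3, 2

Sorted (descending): 47, 47, 45, 21, 12
The 2 values of 47 occupy positions 1–2 → each gets rank 2.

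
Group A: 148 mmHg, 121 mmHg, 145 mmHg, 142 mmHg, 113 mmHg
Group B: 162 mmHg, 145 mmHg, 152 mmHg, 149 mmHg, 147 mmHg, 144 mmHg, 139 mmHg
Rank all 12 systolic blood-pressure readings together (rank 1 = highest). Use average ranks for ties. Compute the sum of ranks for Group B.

35.5

Sorted (descending): 162, 152, 149, 148, 147, 145, 145, 144, 142, 139, 121, 113
The 2 values of 145 occupy positions 6–7 → average rank (6+7)/2 = 6.5.
Group B values → pooled ranks: 162→1, 145→6.5, 152→2, 149→3, 147→5, 144→8, 139→10
Rank sum = 1 + 6.5 + 2 + 3 + 5 + 8 + 10 = 35.5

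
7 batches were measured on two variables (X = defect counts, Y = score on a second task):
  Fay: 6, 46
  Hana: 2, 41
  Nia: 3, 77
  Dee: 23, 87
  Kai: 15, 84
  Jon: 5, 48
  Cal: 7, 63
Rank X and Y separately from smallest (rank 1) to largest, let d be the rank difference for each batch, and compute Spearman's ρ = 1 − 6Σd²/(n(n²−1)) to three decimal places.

0.750

Ranks of variable 1: 4, 1, 2, 7, 6, 3, 5
Ranks of variable 2: 2, 1, 5, 7, 6, 3, 4
d = r₁ − r₂: 2, 0, -3, 0, 0, 0, 1
d²: 4, 0, 9, 0, 0, 0, 1; Σd² = 14
ρ = 1 − 6·14/(7·48) = 1 − 84/336 = 0.750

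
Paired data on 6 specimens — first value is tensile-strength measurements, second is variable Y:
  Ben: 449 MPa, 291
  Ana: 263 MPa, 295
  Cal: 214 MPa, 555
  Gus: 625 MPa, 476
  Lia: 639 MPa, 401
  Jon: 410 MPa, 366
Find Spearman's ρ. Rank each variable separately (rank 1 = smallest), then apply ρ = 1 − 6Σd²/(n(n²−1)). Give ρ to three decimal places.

-0.086

Ranks of variable 1: 4, 2, 1, 5, 6, 3
Ranks of variable 2: 1, 2, 6, 5, 4, 3
d = r₁ − r₂: 3, 0, -5, 0, 2, 0
d²: 9, 0, 25, 0, 4, 0; Σd² = 38
ρ = 1 − 6·38/(6·35) = 1 − 228/210 = -0.086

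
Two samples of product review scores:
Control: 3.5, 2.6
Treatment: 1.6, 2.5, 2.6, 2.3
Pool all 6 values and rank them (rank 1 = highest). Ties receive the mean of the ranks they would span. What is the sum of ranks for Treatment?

17.5

Sorted (descending): 3.5, 2.6, 2.6, 2.5, 2.3, 1.6
The 2 values of 2.6 occupy positions 2–3 → average rank (2+3)/2 = 2.5.
Treatment values → pooled ranks: 1.6→6, 2.5→4, 2.6→2.5, 2.3→5
Rank sum = 6 + 4 + 2.5 + 5 = 17.5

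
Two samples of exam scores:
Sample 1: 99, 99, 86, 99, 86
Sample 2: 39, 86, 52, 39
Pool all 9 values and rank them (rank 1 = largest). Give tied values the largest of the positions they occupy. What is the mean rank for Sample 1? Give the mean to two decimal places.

Sorted (descending): 99, 99, 99, 86, 86, 86, 52, 39, 39
The 3 values of 99 occupy positions 1–3 → each gets rank 3.
The 3 values of 86 occupy positions 4–6 → each gets rank 6.
The 2 values of 39 occupy positions 8–9 → each gets rank 9.
Sample 1 values → pooled ranks: 99→3, 99→3, 86→6, 99→3, 86→6
Mean rank = (3 + 3 + 6 + 3 + 6) / 5 = 4.20

4.20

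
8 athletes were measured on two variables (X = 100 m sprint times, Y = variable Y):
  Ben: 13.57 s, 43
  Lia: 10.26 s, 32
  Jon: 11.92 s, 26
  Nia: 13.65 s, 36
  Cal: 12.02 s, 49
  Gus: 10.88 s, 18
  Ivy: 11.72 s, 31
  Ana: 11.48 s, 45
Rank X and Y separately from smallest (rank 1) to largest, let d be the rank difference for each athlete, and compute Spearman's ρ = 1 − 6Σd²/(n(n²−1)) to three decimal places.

0.405

Ranks of variable 1: 7, 1, 5, 8, 6, 2, 4, 3
Ranks of variable 2: 6, 4, 2, 5, 8, 1, 3, 7
d = r₁ − r₂: 1, -3, 3, 3, -2, 1, 1, -4
d²: 1, 9, 9, 9, 4, 1, 1, 16; Σd² = 50
ρ = 1 − 6·50/(8·63) = 1 − 300/504 = 0.405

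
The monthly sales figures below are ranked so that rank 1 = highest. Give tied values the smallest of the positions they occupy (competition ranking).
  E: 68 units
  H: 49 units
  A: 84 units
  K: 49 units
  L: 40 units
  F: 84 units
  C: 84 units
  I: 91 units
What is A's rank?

2

Sorted (descending): 91, 84, 84, 84, 68, 49, 49, 40
The 3 values of 84 occupy positions 2–4 → each gets rank 2.
The 2 values of 49 occupy positions 6–7 → each gets rank 6.
A has value 84 units → rank 2.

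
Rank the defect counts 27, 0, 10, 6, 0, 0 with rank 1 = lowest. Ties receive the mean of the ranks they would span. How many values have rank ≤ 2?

Sorted (ascending): 0, 0, 0, 6, 10, 27
The 3 values of 0 occupy positions 1–3 → average rank 2.
Ranks ≤ 2: {2, 2, 2} → 3 values.

3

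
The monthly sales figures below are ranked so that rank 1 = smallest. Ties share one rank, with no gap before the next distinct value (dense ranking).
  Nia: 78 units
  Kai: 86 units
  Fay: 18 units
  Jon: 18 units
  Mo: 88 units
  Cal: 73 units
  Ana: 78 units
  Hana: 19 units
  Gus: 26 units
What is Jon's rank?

1

Sorted (ascending): 18, 18, 19, 26, 73, 78, 78, 86, 88
The 2 values of 18 share dense rank 1.
The 2 values of 78 share dense rank 5.
Remaining distinct values take the next consecutive integers.
Jon has value 18 units → rank 1.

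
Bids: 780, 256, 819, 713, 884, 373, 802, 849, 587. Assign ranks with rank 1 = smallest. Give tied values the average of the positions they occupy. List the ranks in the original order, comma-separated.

5, 1, 7, 4, 9, 2, 6, 8, 3

Sorted (ascending): 256, 373, 587, 713, 780, 802, 819, 849, 884
No ties — each value takes its position as its rank.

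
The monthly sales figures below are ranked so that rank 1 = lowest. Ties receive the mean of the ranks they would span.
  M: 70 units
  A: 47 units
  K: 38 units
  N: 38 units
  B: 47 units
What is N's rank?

1.5

Sorted (ascending): 38, 38, 47, 47, 70
The 2 values of 38 occupy positions 1–2 → average rank (1+2)/2 = 1.5.
The 2 values of 47 occupy positions 3–4 → average rank (3+4)/2 = 3.5.
N has value 38 units → rank 1.5.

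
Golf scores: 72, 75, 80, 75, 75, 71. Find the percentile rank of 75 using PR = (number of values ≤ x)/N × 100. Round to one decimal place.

N = 6.
Strictly below 75: 2. Equal to 75: 3.
PR = 5/6 × 100 = 83.3

83.3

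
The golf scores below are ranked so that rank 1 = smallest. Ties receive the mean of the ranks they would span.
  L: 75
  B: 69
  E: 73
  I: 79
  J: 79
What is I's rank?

4.5

Sorted (ascending): 69, 73, 75, 79, 79
The 2 values of 79 occupy positions 4–5 → average rank (4+5)/2 = 4.5.
I has value 79 → rank 4.5.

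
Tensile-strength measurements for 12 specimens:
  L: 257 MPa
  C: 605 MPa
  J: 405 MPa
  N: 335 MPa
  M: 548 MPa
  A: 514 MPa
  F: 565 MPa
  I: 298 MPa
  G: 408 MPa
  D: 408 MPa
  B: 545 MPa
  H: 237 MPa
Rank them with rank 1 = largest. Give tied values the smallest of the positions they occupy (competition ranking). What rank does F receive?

Sorted (descending): 605, 565, 548, 545, 514, 408, 408, 405, 335, 298, 257, 237
The 2 values of 408 occupy positions 6–7 → each gets rank 6.
F has value 565 MPa → rank 2.

2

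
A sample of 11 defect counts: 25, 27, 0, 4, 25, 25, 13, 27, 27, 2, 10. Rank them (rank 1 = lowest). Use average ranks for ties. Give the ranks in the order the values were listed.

7, 10, 1, 3, 7, 7, 5, 10, 10, 2, 4

Sorted (ascending): 0, 2, 4, 10, 13, 25, 25, 25, 27, 27, 27
The 3 values of 25 occupy positions 6–8 → average rank 7.
The 3 values of 27 occupy positions 9–11 → average rank 10.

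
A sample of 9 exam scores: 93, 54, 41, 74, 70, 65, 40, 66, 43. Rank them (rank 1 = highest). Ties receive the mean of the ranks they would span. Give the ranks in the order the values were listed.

1, 6, 8, 2, 3, 5, 9, 4, 7

Sorted (descending): 93, 74, 70, 66, 65, 54, 43, 41, 40
No ties — each value takes its position as its rank.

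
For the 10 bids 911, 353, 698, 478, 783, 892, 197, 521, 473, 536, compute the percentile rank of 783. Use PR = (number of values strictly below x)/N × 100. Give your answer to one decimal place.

70.0

N = 10.
Strictly below 783: 7. Equal to 783: 1.
PR = 7/10 × 100 = 70.0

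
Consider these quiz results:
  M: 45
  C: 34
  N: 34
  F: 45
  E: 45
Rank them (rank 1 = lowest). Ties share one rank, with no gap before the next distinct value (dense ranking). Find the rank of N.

Sorted (ascending): 34, 34, 45, 45, 45
The 2 values of 34 share dense rank 1.
The 3 values of 45 share dense rank 2.
N has value 34 → rank 1.

1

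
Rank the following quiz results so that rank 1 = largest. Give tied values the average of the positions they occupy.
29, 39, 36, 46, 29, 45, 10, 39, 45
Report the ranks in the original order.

7.5, 4.5, 6, 1, 7.5, 2.5, 9, 4.5, 2.5

Sorted (descending): 46, 45, 45, 39, 39, 36, 29, 29, 10
The 2 values of 45 occupy positions 2–3 → average rank (2+3)/2 = 2.5.
The 2 values of 39 occupy positions 4–5 → average rank (4+5)/2 = 4.5.
The 2 values of 29 occupy positions 7–8 → average rank (7+8)/2 = 7.5.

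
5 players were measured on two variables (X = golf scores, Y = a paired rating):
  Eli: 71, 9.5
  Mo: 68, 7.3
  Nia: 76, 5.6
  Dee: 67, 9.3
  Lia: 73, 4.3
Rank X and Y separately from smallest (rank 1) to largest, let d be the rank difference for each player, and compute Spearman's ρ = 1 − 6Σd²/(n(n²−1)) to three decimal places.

-0.600

Ranks of variable 1: 3, 2, 5, 1, 4
Ranks of variable 2: 5, 3, 2, 4, 1
d = r₁ − r₂: -2, -1, 3, -3, 3
d²: 4, 1, 9, 9, 9; Σd² = 32
ρ = 1 − 6·32/(5·24) = 1 − 192/120 = -0.600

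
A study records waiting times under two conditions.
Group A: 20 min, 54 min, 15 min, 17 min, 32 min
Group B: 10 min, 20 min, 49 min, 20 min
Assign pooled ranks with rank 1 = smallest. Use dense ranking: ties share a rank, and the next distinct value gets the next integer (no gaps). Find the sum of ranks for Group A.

Sorted (ascending): 10, 15, 17, 20, 20, 20, 32, 49, 54
The 3 values of 20 share dense rank 4.
Remaining distinct values take the next consecutive integers.
Group A values → pooled ranks: 20→4, 54→7, 15→2, 17→3, 32→5
Rank sum = 4 + 7 + 2 + 3 + 5 = 21

21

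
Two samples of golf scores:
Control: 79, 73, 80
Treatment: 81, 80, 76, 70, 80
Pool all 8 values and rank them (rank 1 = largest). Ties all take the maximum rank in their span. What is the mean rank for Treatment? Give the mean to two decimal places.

4.60

Sorted (descending): 81, 80, 80, 80, 79, 76, 73, 70
The 3 values of 80 occupy positions 2–4 → each gets rank 4.
Treatment values → pooled ranks: 81→1, 80→4, 76→6, 70→8, 80→4
Mean rank = (1 + 4 + 6 + 8 + 4) / 5 = 4.60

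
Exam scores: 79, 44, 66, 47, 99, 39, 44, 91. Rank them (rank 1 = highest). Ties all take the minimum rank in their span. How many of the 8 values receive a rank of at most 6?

Sorted (descending): 99, 91, 79, 66, 47, 44, 44, 39
The 2 values of 44 occupy positions 6–7 → each gets rank 6.
Ranks ≤ 6: {1, 2, 3, 4, 5, 6, 6} → 7 values.

7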